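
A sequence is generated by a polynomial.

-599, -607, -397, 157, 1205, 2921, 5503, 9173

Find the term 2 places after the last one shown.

20785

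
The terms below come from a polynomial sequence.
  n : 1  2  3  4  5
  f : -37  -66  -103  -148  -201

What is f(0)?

D1: -29, -37, -45, -53
D2: -8, -8, -8
The second differences are constant at -8.
Work back: -29 + 8 = -21;  -37 + 21 = -16

-16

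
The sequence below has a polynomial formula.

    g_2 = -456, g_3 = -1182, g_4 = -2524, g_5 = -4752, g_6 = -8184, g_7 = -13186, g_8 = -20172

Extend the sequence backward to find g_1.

First differences: -726, -1342, -2228, -3432, -5002, -6986
Second differences: -616, -886, -1204, -1570, -1984
Third differences: -270, -318, -366, -414
Fourth differences: -48, -48, -48
The fourth differences are constant at -48.
Work back: -270 + 48 = -222;  -616 + 222 = -394;  -726 + 394 = -332;  -456 + 332 = -124

-124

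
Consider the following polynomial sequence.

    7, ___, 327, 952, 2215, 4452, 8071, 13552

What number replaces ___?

Using the last 6 terms:
First differences: 625, 1263, 2237, 3619, 5481
Second differences: 638, 974, 1382, 1862
Third differences: 336, 408, 480
Fourth differences: 72, 72
Constant fourth difference = 72.
Extend backward: 336 − 72 = 264;  638 − 264 = 374;  625 − 374 = 251;  327 − 251 = 76

76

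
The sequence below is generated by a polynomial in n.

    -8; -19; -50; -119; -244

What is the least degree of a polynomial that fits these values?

3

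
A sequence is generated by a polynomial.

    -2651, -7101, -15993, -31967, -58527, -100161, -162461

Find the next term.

First differences: -4450 , -8892 , -15974 , -26560 , -41634 , -62300
Second differences: -4442 , -7082 , -10586 , -15074 , -20666
Third differences: -2640 , -3504 , -4488 , -5592
Fourth differences: -864 , -984 , -1104
Fifth differences: -120 , -120
Constant fifth difference = -120, so extend:
-1104 − 120 = -1224;  -5592 − 1224 = -6816;  -20666 − 6816 = -27482;  -62300 − 27482 = -89782;  -162461 − 89782 = -252243

-252243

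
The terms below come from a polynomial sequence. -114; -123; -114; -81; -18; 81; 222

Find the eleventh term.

D1: -9 , 9 , 33 , 63 , 99 , 141
D2: 18 , 24 , 30 , 36 , 42
D3: 6 , 6 , 6 , 6
Constant third difference = 6, so extend:
42 + 6 = 48;  141 + 48 = 189;  222 + 189 = 411
48 + 6 = 54;  189 + 54 = 243;  411 + 243 = 654
54 + 6 = 60;  243 + 60 = 303;  654 + 303 = 957
60 + 6 = 66;  303 + 66 = 369;  957 + 369 = 1326

1326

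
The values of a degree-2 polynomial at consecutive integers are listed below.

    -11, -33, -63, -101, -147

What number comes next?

-201

-22  -30  -38  -46
-8  -8  -8
Second differences constant at -8.
-46 − 8 = -54;  -147 − 54 = -201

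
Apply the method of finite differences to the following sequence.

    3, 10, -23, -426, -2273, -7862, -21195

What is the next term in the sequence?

Δ: 7  -33  -403  -1847  -5589  -13333
Δ²: -40  -370  -1444  -3742  -7744
Δ³: -330  -1074  -2298  -4002
Δ⁴: -744  -1224  -1704
Δ⁵: -480  -480
Fifth differences constant at -480.
-1704 − 480 = -2184;  -4002 − 2184 = -6186;  -7744 − 6186 = -13930;  -13333 − 13930 = -27263;  -21195 − 27263 = -48458

-48458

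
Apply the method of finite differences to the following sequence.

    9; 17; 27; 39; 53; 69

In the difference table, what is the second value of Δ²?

2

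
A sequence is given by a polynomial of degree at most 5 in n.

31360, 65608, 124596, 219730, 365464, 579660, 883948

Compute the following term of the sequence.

1304086

D1: 34248, 58988, 95134, 145734, 214196, 304288
D2: 24740, 36146, 50600, 68462, 90092
D3: 11406, 14454, 17862, 21630
D4: 3048, 3408, 3768
D5: 360, 360
The fifth differences are constant (360).
3768 + 360 = 4128;  21630 + 4128 = 25758;  90092 + 25758 = 115850;  304288 + 115850 = 420138;  883948 + 420138 = 1304086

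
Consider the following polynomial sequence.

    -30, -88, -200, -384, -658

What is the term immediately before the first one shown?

-8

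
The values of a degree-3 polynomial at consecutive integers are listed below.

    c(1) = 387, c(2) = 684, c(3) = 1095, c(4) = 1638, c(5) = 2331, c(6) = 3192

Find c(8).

D1: 297 , 411 , 543 , 693 , 861
D2: 114 , 132 , 150 , 168
D3: 18 , 18 , 18
Constant third difference = 18, so extend:
168 + 18 = 186;  861 + 186 = 1047;  3192 + 1047 = 4239
186 + 18 = 204;  1047 + 204 = 1251;  4239 + 1251 = 5490

5490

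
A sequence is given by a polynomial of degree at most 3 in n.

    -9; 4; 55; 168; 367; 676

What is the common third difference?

D1: 13, 51, 113, 199, 309
D2: 38, 62, 86, 110
D3: 24, 24, 24

24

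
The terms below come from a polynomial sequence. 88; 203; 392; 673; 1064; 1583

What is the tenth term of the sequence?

5299

D1: 115  189  281  391  519
D2: 74  92  110  128
D3: 18  18  18
Third differences constant at 18.
128 + 18 = 146;  519 + 146 = 665;  1583 + 665 = 2248
146 + 18 = 164;  665 + 164 = 829;  2248 + 829 = 3077
164 + 18 = 182;  829 + 182 = 1011;  3077 + 1011 = 4088
182 + 18 = 200;  1011 + 200 = 1211;  4088 + 1211 = 5299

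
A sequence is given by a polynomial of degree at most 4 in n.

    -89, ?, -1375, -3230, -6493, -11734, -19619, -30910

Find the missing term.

Using the last 6 terms:
-1855, -3263, -5241, -7885, -11291
-1408, -1978, -2644, -3406
-570, -666, -762
-96, -96
Constant fourth difference = -96.
Extend backward: -570 + 96 = -474;  -1408 + 474 = -934;  -1855 + 934 = -921;  -1375 + 921 = -454

-454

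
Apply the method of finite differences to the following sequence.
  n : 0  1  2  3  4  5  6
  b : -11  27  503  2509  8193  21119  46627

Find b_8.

167789

38 , 476 , 2006 , 5684 , 12926 , 25508
438 , 1530 , 3678 , 7242 , 12582
1092 , 2148 , 3564 , 5340
1056 , 1416 , 1776
360 , 360
The fifth differences are constant (360).
1776 + 360 = 2136;  5340 + 2136 = 7476;  12582 + 7476 = 20058;  25508 + 20058 = 45566;  46627 + 45566 = 92193
2136 + 360 = 2496;  7476 + 2496 = 9972;  20058 + 9972 = 30030;  45566 + 30030 = 75596;  92193 + 75596 = 167789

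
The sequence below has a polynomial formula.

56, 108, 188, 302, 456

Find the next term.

Δ: 52 , 80 , 114 , 154
Δ²: 28 , 34 , 40
Δ³: 6 , 6
The third differences are constant (6).
40 + 6 = 46;  154 + 46 = 200;  456 + 200 = 656

656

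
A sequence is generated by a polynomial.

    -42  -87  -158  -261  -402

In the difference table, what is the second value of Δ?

D1: -45, -71, -103, -141
D2: -26, -32, -38
D3: -6, -6

-71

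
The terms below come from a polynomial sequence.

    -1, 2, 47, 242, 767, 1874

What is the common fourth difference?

72

D1: 3, 45, 195, 525, 1107
D2: 42, 150, 330, 582
D3: 108, 180, 252
D4: 72, 72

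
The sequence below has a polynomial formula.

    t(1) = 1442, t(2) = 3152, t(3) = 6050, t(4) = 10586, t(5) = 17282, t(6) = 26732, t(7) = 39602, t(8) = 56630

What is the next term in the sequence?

D1: 1710, 2898, 4536, 6696, 9450, 12870, 17028
D2: 1188, 1638, 2160, 2754, 3420, 4158
D3: 450, 522, 594, 666, 738
D4: 72, 72, 72, 72
The fourth differences are constant (72).
738 + 72 = 810;  4158 + 810 = 4968;  17028 + 4968 = 21996;  56630 + 21996 = 78626

78626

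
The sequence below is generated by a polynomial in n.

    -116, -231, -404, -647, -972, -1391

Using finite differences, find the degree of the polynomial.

3

Δ: -115, -173, -243, -325, -419
Δ²: -58, -70, -82, -94
Δ³: -12, -12, -12
The third differences are constant, so the polynomial has degree 3.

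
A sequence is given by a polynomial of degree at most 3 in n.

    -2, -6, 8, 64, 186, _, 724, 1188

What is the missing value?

Using the first 5 terms:
-4  14  56  122
18  42  66
24  24
Constant third difference = 24.
Extend forward: 66 + 24 = 90;  122 + 90 = 212;  186 + 212 = 398

398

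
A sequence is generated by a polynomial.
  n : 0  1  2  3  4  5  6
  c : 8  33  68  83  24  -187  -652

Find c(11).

25  35  15  -59  -211  -465
10  -20  -74  -152  -254
-30  -54  -78  -102
-24  -24  -24
Constant fourth difference = -24, so extend:
-102 − 24 = -126;  -254 − 126 = -380;  -465 − 380 = -845;  -652 − 845 = -1497
-126 − 24 = -150;  -380 − 150 = -530;  -845 − 530 = -1375;  -1497 − 1375 = -2872
-150 − 24 = -174;  -530 − 174 = -704;  -1375 − 704 = -2079;  -2872 − 2079 = -4951
-174 − 24 = -198;  -704 − 198 = -902;  -2079 − 902 = -2981;  -4951 − 2981 = -7932
-198 − 24 = -222;  -902 − 222 = -1124;  -2981 − 1124 = -4105;  -7932 − 4105 = -12037

-12037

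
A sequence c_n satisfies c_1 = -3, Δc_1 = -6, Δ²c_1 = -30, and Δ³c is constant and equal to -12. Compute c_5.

-255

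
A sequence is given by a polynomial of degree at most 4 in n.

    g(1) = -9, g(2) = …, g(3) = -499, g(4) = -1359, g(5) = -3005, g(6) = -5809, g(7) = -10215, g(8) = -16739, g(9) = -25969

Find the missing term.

Using the last 7 terms:
Δ: -860  -1646  -2804  -4406  -6524  -9230
Δ²: -786  -1158  -1602  -2118  -2706
Δ³: -372  -444  -516  -588
Δ⁴: -72  -72  -72
Constant fourth difference = -72.
Extend backward: -372 + 72 = -300;  -786 + 300 = -486;  -860 + 486 = -374;  -499 + 374 = -125

-125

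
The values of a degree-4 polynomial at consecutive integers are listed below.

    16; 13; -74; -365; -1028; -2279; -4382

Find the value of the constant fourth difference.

-48

First differences: -3, -87, -291, -663, -1251, -2103
Second differences: -84, -204, -372, -588, -852
Third differences: -120, -168, -216, -264
Fourth differences: -48, -48, -48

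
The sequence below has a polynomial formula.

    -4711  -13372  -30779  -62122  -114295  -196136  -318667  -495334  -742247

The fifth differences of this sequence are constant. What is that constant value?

-240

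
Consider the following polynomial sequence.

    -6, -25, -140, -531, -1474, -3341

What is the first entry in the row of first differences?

-19

First differences: -19, -115, -391, -943, -1867
Second differences: -96, -276, -552, -924
Third differences: -180, -276, -372
Fourth differences: -96, -96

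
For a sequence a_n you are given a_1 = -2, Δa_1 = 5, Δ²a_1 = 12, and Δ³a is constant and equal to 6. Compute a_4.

Build the table forward from the leading diagonal:
Δ³: 6, 6, 6, 6
Δ²: 12, 18, 24, 30
Δ: 5, 17, 35, 59
a: -2, 3, 20, 55

55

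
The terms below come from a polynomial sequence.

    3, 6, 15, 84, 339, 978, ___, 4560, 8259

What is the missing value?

Using the first 6 terms:
D1: 3, 9, 69, 255, 639
D2: 6, 60, 186, 384
D3: 54, 126, 198
D4: 72, 72
Constant fourth difference = 72.
Extend forward: 198 + 72 = 270;  384 + 270 = 654;  639 + 654 = 1293;  978 + 1293 = 2271

2271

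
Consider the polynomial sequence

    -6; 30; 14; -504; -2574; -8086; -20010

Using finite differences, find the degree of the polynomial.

36, -16, -518, -2070, -5512, -11924
-52, -502, -1552, -3442, -6412
-450, -1050, -1890, -2970
-600, -840, -1080
-240, -240
The fifth differences are constant, so the polynomial has degree 5.

5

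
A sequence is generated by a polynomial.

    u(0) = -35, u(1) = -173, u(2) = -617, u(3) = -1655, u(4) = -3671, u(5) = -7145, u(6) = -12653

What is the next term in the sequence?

D1: -138, -444, -1038, -2016, -3474, -5508
D2: -306, -594, -978, -1458, -2034
D3: -288, -384, -480, -576
D4: -96, -96, -96
Fourth differences constant at -96.
-576 − 96 = -672;  -2034 − 672 = -2706;  -5508 − 2706 = -8214;  -12653 − 8214 = -20867

-20867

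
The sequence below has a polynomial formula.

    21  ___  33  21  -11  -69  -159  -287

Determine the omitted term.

Using the last 6 terms:
Δ: -12, -32, -58, -90, -128
Δ²: -20, -26, -32, -38
Δ³: -6, -6, -6
Constant third difference = -6.
Extend backward: -20 + 6 = -14;  -12 + 14 = 2;  33 − 2 = 31

31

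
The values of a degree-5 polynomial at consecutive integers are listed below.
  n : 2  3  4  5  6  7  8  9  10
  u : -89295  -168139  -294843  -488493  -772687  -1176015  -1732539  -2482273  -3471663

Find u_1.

-43257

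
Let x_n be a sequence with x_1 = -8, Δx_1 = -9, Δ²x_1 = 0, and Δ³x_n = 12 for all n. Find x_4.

-23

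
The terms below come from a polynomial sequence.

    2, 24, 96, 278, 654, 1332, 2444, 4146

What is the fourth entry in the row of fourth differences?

Δ: 22, 72, 182, 376, 678, 1112, 1702
Δ²: 50, 110, 194, 302, 434, 590
Δ³: 60, 84, 108, 132, 156
Δ⁴: 24, 24, 24, 24

24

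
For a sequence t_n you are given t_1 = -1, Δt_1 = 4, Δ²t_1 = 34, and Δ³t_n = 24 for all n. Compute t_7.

Build the table forward from the leading diagonal:
D3: 24  24  24  24  24  24  24
D2: 34  58  82  106  130  154  178
D1: 4  38  96  178  284  414  568
t: -1  3  41  137  315  599  1013

1013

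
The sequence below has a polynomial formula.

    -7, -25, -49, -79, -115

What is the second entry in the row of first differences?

Δ: -18, -24, -30, -36
Δ²: -6, -6, -6

-24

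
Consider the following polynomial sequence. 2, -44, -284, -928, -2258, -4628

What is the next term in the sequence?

-46  -240  -644  -1330  -2370
-194  -404  -686  -1040
-210  -282  -354
-72  -72
Fourth differences constant at -72.
-354 − 72 = -426;  -1040 − 426 = -1466;  -2370 − 1466 = -3836;  -4628 − 3836 = -8464

-8464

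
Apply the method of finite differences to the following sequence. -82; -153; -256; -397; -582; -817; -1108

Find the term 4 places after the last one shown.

First differences: -71, -103, -141, -185, -235, -291
Second differences: -32, -38, -44, -50, -56
Third differences: -6, -6, -6, -6
Third differences constant at -6.
-56 − 6 = -62;  -291 − 62 = -353;  -1108 − 353 = -1461
-62 − 6 = -68;  -353 − 68 = -421;  -1461 − 421 = -1882
-68 − 6 = -74;  -421 − 74 = -495;  -1882 − 495 = -2377
-74 − 6 = -80;  -495 − 80 = -575;  -2377 − 575 = -2952

-2952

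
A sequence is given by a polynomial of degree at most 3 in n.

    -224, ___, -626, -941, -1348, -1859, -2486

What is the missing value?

Using the last 5 terms:
-315  -407  -511  -627
-92  -104  -116
-12  -12
Constant third difference = -12.
Extend backward: -92 + 12 = -80;  -315 + 80 = -235;  -626 + 235 = -391

-391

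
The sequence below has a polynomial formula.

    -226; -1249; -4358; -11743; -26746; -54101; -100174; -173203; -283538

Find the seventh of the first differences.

D1: -1023, -3109, -7385, -15003, -27355, -46073, -73029, -110335
D2: -2086, -4276, -7618, -12352, -18718, -26956, -37306
D3: -2190, -3342, -4734, -6366, -8238, -10350
D4: -1152, -1392, -1632, -1872, -2112
D5: -240, -240, -240, -240

-73029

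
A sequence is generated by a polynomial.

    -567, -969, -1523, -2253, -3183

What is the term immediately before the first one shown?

-293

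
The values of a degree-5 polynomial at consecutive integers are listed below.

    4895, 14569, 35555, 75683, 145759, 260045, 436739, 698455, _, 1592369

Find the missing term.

Using the first 8 terms:
D1: 9674, 20986, 40128, 70076, 114286, 176694, 261716
D2: 11312, 19142, 29948, 44210, 62408, 85022
D3: 7830, 10806, 14262, 18198, 22614
D4: 2976, 3456, 3936, 4416
D5: 480, 480, 480
Constant fifth difference = 480.
Extend forward: 4416 + 480 = 4896;  22614 + 4896 = 27510;  85022 + 27510 = 112532;  261716 + 112532 = 374248;  698455 + 374248 = 1072703

1072703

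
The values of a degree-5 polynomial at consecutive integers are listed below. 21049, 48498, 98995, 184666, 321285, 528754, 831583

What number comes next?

1259370

D1: 27449, 50497, 85671, 136619, 207469, 302829
D2: 23048, 35174, 50948, 70850, 95360
D3: 12126, 15774, 19902, 24510
D4: 3648, 4128, 4608
D5: 480, 480
The fifth differences are constant (480).
4608 + 480 = 5088;  24510 + 5088 = 29598;  95360 + 29598 = 124958;  302829 + 124958 = 427787;  831583 + 427787 = 1259370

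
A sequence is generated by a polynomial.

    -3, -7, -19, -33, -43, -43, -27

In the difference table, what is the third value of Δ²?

4

Δ: -4, -12, -14, -10, 0, 16
Δ²: -8, -2, 4, 10, 16
Δ³: 6, 6, 6, 6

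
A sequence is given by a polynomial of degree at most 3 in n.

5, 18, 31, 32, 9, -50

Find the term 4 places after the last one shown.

13, 13, 1, -23, -59
0, -12, -24, -36
-12, -12, -12
Third differences constant at -12.
-36 − 12 = -48;  -59 − 48 = -107;  -50 − 107 = -157
-48 − 12 = -60;  -107 − 60 = -167;  -157 − 167 = -324
-60 − 12 = -72;  -167 − 72 = -239;  -324 − 239 = -563
-72 − 12 = -84;  -239 − 84 = -323;  -563 − 323 = -886

-886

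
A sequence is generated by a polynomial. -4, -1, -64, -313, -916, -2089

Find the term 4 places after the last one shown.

Δ: 3, -63, -249, -603, -1173
Δ²: -66, -186, -354, -570
Δ³: -120, -168, -216
Δ⁴: -48, -48
Constant fourth difference = -48, so extend:
-216 − 48 = -264;  -570 − 264 = -834;  -1173 − 834 = -2007;  -2089 − 2007 = -4096
-264 − 48 = -312;  -834 − 312 = -1146;  -2007 − 1146 = -3153;  -4096 − 3153 = -7249
-312 − 48 = -360;  -1146 − 360 = -1506;  -3153 − 1506 = -4659;  -7249 − 4659 = -11908
-360 − 48 = -408;  -1506 − 408 = -1914;  -4659 − 1914 = -6573;  -11908 − 6573 = -18481

-18481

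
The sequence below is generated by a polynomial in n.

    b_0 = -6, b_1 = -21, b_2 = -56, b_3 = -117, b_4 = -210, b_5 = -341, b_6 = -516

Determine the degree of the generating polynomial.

-15, -35, -61, -93, -131, -175
-20, -26, -32, -38, -44
-6, -6, -6, -6
The third differences are constant, so the polynomial has degree 3.

3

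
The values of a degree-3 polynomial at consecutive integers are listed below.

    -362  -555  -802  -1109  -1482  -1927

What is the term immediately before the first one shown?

-217

Δ: -193  -247  -307  -373  -445
Δ²: -54  -60  -66  -72
Δ³: -6  -6  -6
The third differences are constant at -6.
Work back: -54 + 6 = -48;  -193 + 48 = -145;  -362 + 145 = -217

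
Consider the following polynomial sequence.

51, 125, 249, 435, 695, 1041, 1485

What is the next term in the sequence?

2039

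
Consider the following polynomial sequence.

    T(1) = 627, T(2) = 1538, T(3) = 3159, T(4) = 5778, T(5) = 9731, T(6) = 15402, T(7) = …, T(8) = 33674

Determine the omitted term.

23223

Using the first 6 terms:
D1: 911  1621  2619  3953  5671
D2: 710  998  1334  1718
D3: 288  336  384
D4: 48  48
Constant fourth difference = 48.
Extend forward: 384 + 48 = 432;  1718 + 432 = 2150;  5671 + 2150 = 7821;  15402 + 7821 = 23223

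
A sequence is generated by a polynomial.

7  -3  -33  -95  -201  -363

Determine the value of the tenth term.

-1811

D1: -10, -30, -62, -106, -162
D2: -20, -32, -44, -56
D3: -12, -12, -12
Third differences constant at -12.
-56 − 12 = -68;  -162 − 68 = -230;  -363 − 230 = -593
-68 − 12 = -80;  -230 − 80 = -310;  -593 − 310 = -903
-80 − 12 = -92;  -310 − 92 = -402;  -903 − 402 = -1305
-92 − 12 = -104;  -402 − 104 = -506;  -1305 − 506 = -1811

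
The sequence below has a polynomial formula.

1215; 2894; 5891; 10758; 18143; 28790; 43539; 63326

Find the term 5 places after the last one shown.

277311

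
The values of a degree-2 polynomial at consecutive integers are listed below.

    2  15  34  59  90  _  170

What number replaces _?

127

Using the first 5 terms:
First differences: 13, 19, 25, 31
Second differences: 6, 6, 6
Constant second difference = 6.
Extend forward: 31 + 6 = 37;  90 + 37 = 127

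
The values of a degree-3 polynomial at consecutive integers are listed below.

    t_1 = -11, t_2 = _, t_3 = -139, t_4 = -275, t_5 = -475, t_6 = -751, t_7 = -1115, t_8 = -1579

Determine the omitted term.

-55

Using the last 6 terms:
-136, -200, -276, -364, -464
-64, -76, -88, -100
-12, -12, -12
Constant third difference = -12.
Extend backward: -64 + 12 = -52;  -136 + 52 = -84;  -139 + 84 = -55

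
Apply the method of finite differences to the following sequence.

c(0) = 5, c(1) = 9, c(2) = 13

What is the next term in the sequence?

First differences: 4, 4
First differences constant at 4.
13 + 4 = 17

17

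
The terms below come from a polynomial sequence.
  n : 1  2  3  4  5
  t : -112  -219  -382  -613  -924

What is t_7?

Δ: -107, -163, -231, -311
Δ²: -56, -68, -80
Δ³: -12, -12
Constant third difference = -12, so extend:
-80 − 12 = -92;  -311 − 92 = -403;  -924 − 403 = -1327
-92 − 12 = -104;  -403 − 104 = -507;  -1327 − 507 = -1834

-1834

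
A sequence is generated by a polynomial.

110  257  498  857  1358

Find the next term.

First differences: 147 , 241 , 359 , 501
Second differences: 94 , 118 , 142
Third differences: 24 , 24
The third differences are constant (24).
142 + 24 = 166;  501 + 166 = 667;  1358 + 667 = 2025

2025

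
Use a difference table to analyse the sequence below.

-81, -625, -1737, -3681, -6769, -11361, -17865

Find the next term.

-544  -1112  -1944  -3088  -4592  -6504
-568  -832  -1144  -1504  -1912
-264  -312  -360  -408
-48  -48  -48
The fourth differences are constant (-48).
-408 − 48 = -456;  -1912 − 456 = -2368;  -6504 − 2368 = -8872;  -17865 − 8872 = -26737

-26737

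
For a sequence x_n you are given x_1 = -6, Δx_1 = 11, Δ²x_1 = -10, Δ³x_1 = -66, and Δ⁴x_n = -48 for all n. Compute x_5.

Build the table forward from the leading diagonal:
D4: -48  -48  -48  -48  -48
D3: -66  -114  -162  -210  -258
D2: -10  -76  -190  -352  -562
D1: 11  1  -75  -265  -617
x: -6  5  6  -69  -334

-334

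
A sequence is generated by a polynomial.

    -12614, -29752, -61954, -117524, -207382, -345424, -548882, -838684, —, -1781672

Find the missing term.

-1239814

Using the first 8 terms:
Δ: -17138, -32202, -55570, -89858, -138042, -203458, -289802
Δ²: -15064, -23368, -34288, -48184, -65416, -86344
Δ³: -8304, -10920, -13896, -17232, -20928
Δ⁴: -2616, -2976, -3336, -3696
Δ⁵: -360, -360, -360
Constant fifth difference = -360.
Extend forward: -3696 − 360 = -4056;  -20928 − 4056 = -24984;  -86344 − 24984 = -111328;  -289802 − 111328 = -401130;  -838684 − 401130 = -1239814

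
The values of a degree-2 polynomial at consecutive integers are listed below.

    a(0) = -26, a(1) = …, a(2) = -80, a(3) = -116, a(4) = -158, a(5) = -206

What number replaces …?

-50

Using the last 4 terms:
First differences: -36, -42, -48
Second differences: -6, -6
Constant second difference = -6.
Extend backward: -36 + 6 = -30;  -80 + 30 = -50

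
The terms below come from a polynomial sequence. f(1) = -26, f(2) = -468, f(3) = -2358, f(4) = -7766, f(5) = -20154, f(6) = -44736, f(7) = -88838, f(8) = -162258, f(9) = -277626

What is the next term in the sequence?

-450764

Δ: -442, -1890, -5408, -12388, -24582, -44102, -73420, -115368
Δ²: -1448, -3518, -6980, -12194, -19520, -29318, -41948
Δ³: -2070, -3462, -5214, -7326, -9798, -12630
Δ⁴: -1392, -1752, -2112, -2472, -2832
Δ⁵: -360, -360, -360, -360
Constant fifth difference = -360, so extend:
-2832 − 360 = -3192;  -12630 − 3192 = -15822;  -41948 − 15822 = -57770;  -115368 − 57770 = -173138;  -277626 − 173138 = -450764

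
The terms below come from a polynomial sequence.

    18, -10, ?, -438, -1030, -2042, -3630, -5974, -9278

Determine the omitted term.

Using the last 6 terms:
-592  -1012  -1588  -2344  -3304
-420  -576  -756  -960
-156  -180  -204
-24  -24
Constant fourth difference = -24.
Extend backward: -156 + 24 = -132;  -420 + 132 = -288;  -592 + 288 = -304;  -438 + 304 = -134

-134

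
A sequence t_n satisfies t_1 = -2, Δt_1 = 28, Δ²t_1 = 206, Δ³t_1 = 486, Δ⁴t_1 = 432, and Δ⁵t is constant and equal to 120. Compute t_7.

20176

Build the table forward from the leading diagonal:
Δ⁵: 120, 120, 120, 120, 120, 120, 120
Δ⁴: 432, 552, 672, 792, 912, 1032, 1152
Δ³: 486, 918, 1470, 2142, 2934, 3846, 4878
Δ²: 206, 692, 1610, 3080, 5222, 8156, 12002
Δ: 28, 234, 926, 2536, 5616, 10838, 18994
t: -2, 26, 260, 1186, 3722, 9338, 20176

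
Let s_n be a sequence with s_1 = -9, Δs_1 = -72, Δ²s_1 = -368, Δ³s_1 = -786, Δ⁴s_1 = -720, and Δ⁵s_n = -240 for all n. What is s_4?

-2115

Build the table forward from the leading diagonal:
Fifth differences: -240, -240, -240, -240
Fourth differences: -720, -960, -1200, -1440
Third differences: -786, -1506, -2466, -3666
Second differences: -368, -1154, -2660, -5126
First differences: -72, -440, -1594, -4254
s: -9, -81, -521, -2115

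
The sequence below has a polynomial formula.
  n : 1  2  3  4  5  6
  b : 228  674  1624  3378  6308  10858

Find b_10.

446 , 950 , 1754 , 2930 , 4550
504 , 804 , 1176 , 1620
300 , 372 , 444
72 , 72
The fourth differences are constant (72).
444 + 72 = 516;  1620 + 516 = 2136;  4550 + 2136 = 6686;  10858 + 6686 = 17544
516 + 72 = 588;  2136 + 588 = 2724;  6686 + 2724 = 9410;  17544 + 9410 = 26954
588 + 72 = 660;  2724 + 660 = 3384;  9410 + 3384 = 12794;  26954 + 12794 = 39748
660 + 72 = 732;  3384 + 732 = 4116;  12794 + 4116 = 16910;  39748 + 16910 = 56658

56658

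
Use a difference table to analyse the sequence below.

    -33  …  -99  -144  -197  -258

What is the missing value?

-62

Using the last 4 terms:
-45, -53, -61
-8, -8
Constant second difference = -8.
Extend backward: -45 + 8 = -37;  -99 + 37 = -62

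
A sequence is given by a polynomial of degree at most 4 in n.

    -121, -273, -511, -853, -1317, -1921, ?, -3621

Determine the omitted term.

-2683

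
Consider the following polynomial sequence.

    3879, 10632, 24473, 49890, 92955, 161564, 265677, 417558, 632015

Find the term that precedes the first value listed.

Δ: 6753  13841  25417  43065  68609  104113  151881  214457
Δ²: 7088  11576  17648  25544  35504  47768  62576
Δ³: 4488  6072  7896  9960  12264  14808
Δ⁴: 1584  1824  2064  2304  2544
Δ⁵: 240  240  240  240
The fifth differences are constant at 240.
Work back: 1584 − 240 = 1344;  4488 − 1344 = 3144;  7088 − 3144 = 3944;  6753 − 3944 = 2809;  3879 − 2809 = 1070

1070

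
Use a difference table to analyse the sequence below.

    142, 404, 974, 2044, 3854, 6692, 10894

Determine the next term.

Δ: 262, 570, 1070, 1810, 2838, 4202
Δ²: 308, 500, 740, 1028, 1364
Δ³: 192, 240, 288, 336
Δ⁴: 48, 48, 48
Constant fourth difference = 48, so extend:
336 + 48 = 384;  1364 + 384 = 1748;  4202 + 1748 = 5950;  10894 + 5950 = 16844

16844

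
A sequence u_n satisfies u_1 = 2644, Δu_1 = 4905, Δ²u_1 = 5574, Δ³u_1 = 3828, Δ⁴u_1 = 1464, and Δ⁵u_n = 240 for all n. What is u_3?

18028

Build the table forward from the leading diagonal:
Fifth differences: 240  240  240
Fourth differences: 1464  1704  1944
Third differences: 3828  5292  6996
Second differences: 5574  9402  14694
First differences: 4905  10479  19881
u: 2644  7549  18028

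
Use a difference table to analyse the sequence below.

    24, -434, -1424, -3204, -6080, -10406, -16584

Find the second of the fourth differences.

-48

First differences: -458, -990, -1780, -2876, -4326, -6178
Second differences: -532, -790, -1096, -1450, -1852
Third differences: -258, -306, -354, -402
Fourth differences: -48, -48, -48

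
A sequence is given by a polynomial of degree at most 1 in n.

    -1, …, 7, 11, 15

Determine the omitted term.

3

Using the last 3 terms:
4  4
Constant first difference = 4.
Extend backward: 7 − 4 = 3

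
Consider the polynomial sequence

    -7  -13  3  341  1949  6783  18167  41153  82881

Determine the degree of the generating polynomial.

D1: -6, 16, 338, 1608, 4834, 11384, 22986, 41728
D2: 22, 322, 1270, 3226, 6550, 11602, 18742
D3: 300, 948, 1956, 3324, 5052, 7140
D4: 648, 1008, 1368, 1728, 2088
D5: 360, 360, 360, 360
The fifth differences are constant, so the polynomial has degree 5.

5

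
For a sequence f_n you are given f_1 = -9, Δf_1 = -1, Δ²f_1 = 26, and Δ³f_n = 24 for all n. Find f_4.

90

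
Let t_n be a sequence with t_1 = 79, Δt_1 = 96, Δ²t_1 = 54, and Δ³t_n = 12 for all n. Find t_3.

Build the table forward from the leading diagonal:
Third differences: 12, 12, 12
Second differences: 54, 66, 78
First differences: 96, 150, 216
t: 79, 175, 325

325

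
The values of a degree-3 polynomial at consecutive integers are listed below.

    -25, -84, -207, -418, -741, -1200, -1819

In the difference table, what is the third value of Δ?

Δ: -59, -123, -211, -323, -459, -619
Δ²: -64, -88, -112, -136, -160
Δ³: -24, -24, -24, -24

-211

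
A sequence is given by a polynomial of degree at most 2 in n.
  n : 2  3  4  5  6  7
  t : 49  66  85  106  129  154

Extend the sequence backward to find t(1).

34

Δ: 17, 19, 21, 23, 25
Δ²: 2, 2, 2, 2
The second differences are constant at 2.
Work back: 17 − 2 = 15;  49 − 15 = 34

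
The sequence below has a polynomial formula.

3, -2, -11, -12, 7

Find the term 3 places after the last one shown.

304

-5, -9, -1, 19
-4, 8, 20
12, 12
Third differences constant at 12.
20 + 12 = 32;  19 + 32 = 51;  7 + 51 = 58
32 + 12 = 44;  51 + 44 = 95;  58 + 95 = 153
44 + 12 = 56;  95 + 56 = 151;  153 + 151 = 304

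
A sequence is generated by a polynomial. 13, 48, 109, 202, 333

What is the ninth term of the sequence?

1357

35, 61, 93, 131
26, 32, 38
6, 6
The third differences are constant (6).
38 + 6 = 44;  131 + 44 = 175;  333 + 175 = 508
44 + 6 = 50;  175 + 50 = 225;  508 + 225 = 733
50 + 6 = 56;  225 + 56 = 281;  733 + 281 = 1014
56 + 6 = 62;  281 + 62 = 343;  1014 + 343 = 1357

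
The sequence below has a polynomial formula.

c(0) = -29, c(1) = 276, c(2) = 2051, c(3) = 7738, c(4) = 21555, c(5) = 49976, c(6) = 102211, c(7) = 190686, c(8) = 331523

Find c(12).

1897171

D1: 305  1775  5687  13817  28421  52235  88475  140837
D2: 1470  3912  8130  14604  23814  36240  52362
D3: 2442  4218  6474  9210  12426  16122
D4: 1776  2256  2736  3216  3696
D5: 480  480  480  480
Fifth differences constant at 480.
3696 + 480 = 4176;  16122 + 4176 = 20298;  52362 + 20298 = 72660;  140837 + 72660 = 213497;  331523 + 213497 = 545020
4176 + 480 = 4656;  20298 + 4656 = 24954;  72660 + 24954 = 97614;  213497 + 97614 = 311111;  545020 + 311111 = 856131
4656 + 480 = 5136;  24954 + 5136 = 30090;  97614 + 30090 = 127704;  311111 + 127704 = 438815;  856131 + 438815 = 1294946
5136 + 480 = 5616;  30090 + 5616 = 35706;  127704 + 35706 = 163410;  438815 + 163410 = 602225;  1294946 + 602225 = 1897171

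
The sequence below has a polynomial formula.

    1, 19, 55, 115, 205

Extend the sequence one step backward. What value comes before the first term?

Δ: 18  36  60  90
Δ²: 18  24  30
Δ³: 6  6
The third differences are constant at 6.
Work back: 18 − 6 = 12;  18 − 12 = 6;  1 − 6 = -5

-5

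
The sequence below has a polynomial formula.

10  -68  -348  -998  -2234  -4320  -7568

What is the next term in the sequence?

Δ: -78, -280, -650, -1236, -2086, -3248
Δ²: -202, -370, -586, -850, -1162
Δ³: -168, -216, -264, -312
Δ⁴: -48, -48, -48
Constant fourth difference = -48, so extend:
-312 − 48 = -360;  -1162 − 360 = -1522;  -3248 − 1522 = -4770;  -7568 − 4770 = -12338

-12338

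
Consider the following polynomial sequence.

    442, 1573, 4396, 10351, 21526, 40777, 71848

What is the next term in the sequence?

119491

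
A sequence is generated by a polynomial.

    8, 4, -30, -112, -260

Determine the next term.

-492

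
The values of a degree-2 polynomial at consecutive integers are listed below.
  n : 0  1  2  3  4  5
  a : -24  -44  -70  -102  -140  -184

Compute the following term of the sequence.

-234

Δ: -20  -26  -32  -38  -44
Δ²: -6  -6  -6  -6
Second differences constant at -6.
-44 − 6 = -50;  -184 − 50 = -234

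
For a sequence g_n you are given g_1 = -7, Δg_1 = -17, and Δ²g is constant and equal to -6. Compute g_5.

-111

Build the table forward from the leading diagonal:
Second differences: -6  -6  -6  -6  -6
First differences: -17  -23  -29  -35  -41
g: -7  -24  -47  -76  -111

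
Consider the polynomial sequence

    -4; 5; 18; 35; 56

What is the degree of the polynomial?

2

Δ: 9, 13, 17, 21
Δ²: 4, 4, 4
The second differences are constant, so the polynomial has degree 2.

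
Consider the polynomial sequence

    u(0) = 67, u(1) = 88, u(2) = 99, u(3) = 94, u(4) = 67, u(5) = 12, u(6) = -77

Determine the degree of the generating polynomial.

3

Δ: 21, 11, -5, -27, -55, -89
Δ²: -10, -16, -22, -28, -34
Δ³: -6, -6, -6, -6
The third differences are constant, so the polynomial has degree 3.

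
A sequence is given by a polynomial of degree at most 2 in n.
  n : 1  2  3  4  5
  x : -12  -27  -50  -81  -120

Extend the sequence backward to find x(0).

-5

-15, -23, -31, -39
-8, -8, -8
The second differences are constant at -8.
Work back: -15 + 8 = -7;  -12 + 7 = -5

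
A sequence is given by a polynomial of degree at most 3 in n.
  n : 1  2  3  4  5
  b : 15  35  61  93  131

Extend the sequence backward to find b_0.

1

D1: 20, 26, 32, 38
D2: 6, 6, 6
The second differences are constant at 6.
Work back: 20 − 6 = 14;  15 − 14 = 1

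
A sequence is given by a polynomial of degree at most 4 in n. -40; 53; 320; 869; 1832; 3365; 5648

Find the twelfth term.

36293

Δ: 93, 267, 549, 963, 1533, 2283
Δ²: 174, 282, 414, 570, 750
Δ³: 108, 132, 156, 180
Δ⁴: 24, 24, 24
Fourth differences constant at 24.
180 + 24 = 204;  750 + 204 = 954;  2283 + 954 = 3237;  5648 + 3237 = 8885
204 + 24 = 228;  954 + 228 = 1182;  3237 + 1182 = 4419;  8885 + 4419 = 13304
228 + 24 = 252;  1182 + 252 = 1434;  4419 + 1434 = 5853;  13304 + 5853 = 19157
252 + 24 = 276;  1434 + 276 = 1710;  5853 + 1710 = 7563;  19157 + 7563 = 26720
276 + 24 = 300;  1710 + 300 = 2010;  7563 + 2010 = 9573;  26720 + 9573 = 36293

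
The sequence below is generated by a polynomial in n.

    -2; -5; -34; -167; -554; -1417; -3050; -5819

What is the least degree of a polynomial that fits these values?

4

D1: -3, -29, -133, -387, -863, -1633, -2769
D2: -26, -104, -254, -476, -770, -1136
D3: -78, -150, -222, -294, -366
D4: -72, -72, -72, -72
The fourth differences are constant, so the polynomial has degree 4.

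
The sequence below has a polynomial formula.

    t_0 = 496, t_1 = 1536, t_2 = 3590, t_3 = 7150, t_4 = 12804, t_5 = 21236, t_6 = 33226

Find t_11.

First differences: 1040, 2054, 3560, 5654, 8432, 11990
Second differences: 1014, 1506, 2094, 2778, 3558
Third differences: 492, 588, 684, 780
Fourth differences: 96, 96, 96
Constant fourth difference = 96, so extend:
780 + 96 = 876;  3558 + 876 = 4434;  11990 + 4434 = 16424;  33226 + 16424 = 49650
876 + 96 = 972;  4434 + 972 = 5406;  16424 + 5406 = 21830;  49650 + 21830 = 71480
972 + 96 = 1068;  5406 + 1068 = 6474;  21830 + 6474 = 28304;  71480 + 28304 = 99784
1068 + 96 = 1164;  6474 + 1164 = 7638;  28304 + 7638 = 35942;  99784 + 35942 = 135726
1164 + 96 = 1260;  7638 + 1260 = 8898;  35942 + 8898 = 44840;  135726 + 44840 = 180566

180566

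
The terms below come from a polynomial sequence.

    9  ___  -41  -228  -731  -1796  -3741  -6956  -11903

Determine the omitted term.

4

Using the last 7 terms:
First differences: -187  -503  -1065  -1945  -3215  -4947
Second differences: -316  -562  -880  -1270  -1732
Third differences: -246  -318  -390  -462
Fourth differences: -72  -72  -72
Constant fourth difference = -72.
Extend backward: -246 + 72 = -174;  -316 + 174 = -142;  -187 + 142 = -45;  -41 + 45 = 4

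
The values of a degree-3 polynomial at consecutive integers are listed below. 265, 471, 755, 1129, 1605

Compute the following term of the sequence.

2195

Δ: 206 , 284 , 374 , 476
Δ²: 78 , 90 , 102
Δ³: 12 , 12
Third differences constant at 12.
102 + 12 = 114;  476 + 114 = 590;  1605 + 590 = 2195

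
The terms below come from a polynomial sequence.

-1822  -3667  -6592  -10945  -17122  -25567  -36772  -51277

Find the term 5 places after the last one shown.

D1: -1845 , -2925 , -4353 , -6177 , -8445 , -11205 , -14505
D2: -1080 , -1428 , -1824 , -2268 , -2760 , -3300
D3: -348 , -396 , -444 , -492 , -540
D4: -48 , -48 , -48 , -48
Constant fourth difference = -48, so extend:
-540 − 48 = -588;  -3300 − 588 = -3888;  -14505 − 3888 = -18393;  -51277 − 18393 = -69670
-588 − 48 = -636;  -3888 − 636 = -4524;  -18393 − 4524 = -22917;  -69670 − 22917 = -92587
-636 − 48 = -684;  -4524 − 684 = -5208;  -22917 − 5208 = -28125;  -92587 − 28125 = -120712
-684 − 48 = -732;  -5208 − 732 = -5940;  -28125 − 5940 = -34065;  -120712 − 34065 = -154777
-732 − 48 = -780;  -5940 − 780 = -6720;  -34065 − 6720 = -40785;  -154777 − 40785 = -195562

-195562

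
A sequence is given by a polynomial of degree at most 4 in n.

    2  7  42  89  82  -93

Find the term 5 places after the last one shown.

-10838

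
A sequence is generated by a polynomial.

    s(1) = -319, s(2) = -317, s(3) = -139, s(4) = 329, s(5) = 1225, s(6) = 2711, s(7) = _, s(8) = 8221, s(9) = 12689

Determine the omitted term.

4973

Using the first 6 terms:
Δ: 2  178  468  896  1486
Δ²: 176  290  428  590
Δ³: 114  138  162
Δ⁴: 24  24
Constant fourth difference = 24.
Extend forward: 162 + 24 = 186;  590 + 186 = 776;  1486 + 776 = 2262;  2711 + 2262 = 4973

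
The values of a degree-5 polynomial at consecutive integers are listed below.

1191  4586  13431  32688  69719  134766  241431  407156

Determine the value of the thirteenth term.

3061431

3395, 8845, 19257, 37031, 65047, 106665, 165725
5450, 10412, 17774, 28016, 41618, 59060
4962, 7362, 10242, 13602, 17442
2400, 2880, 3360, 3840
480, 480, 480
Constant fifth difference = 480, so extend:
3840 + 480 = 4320;  17442 + 4320 = 21762;  59060 + 21762 = 80822;  165725 + 80822 = 246547;  407156 + 246547 = 653703
4320 + 480 = 4800;  21762 + 4800 = 26562;  80822 + 26562 = 107384;  246547 + 107384 = 353931;  653703 + 353931 = 1007634
4800 + 480 = 5280;  26562 + 5280 = 31842;  107384 + 31842 = 139226;  353931 + 139226 = 493157;  1007634 + 493157 = 1500791
5280 + 480 = 5760;  31842 + 5760 = 37602;  139226 + 37602 = 176828;  493157 + 176828 = 669985;  1500791 + 669985 = 2170776
5760 + 480 = 6240;  37602 + 6240 = 43842;  176828 + 43842 = 220670;  669985 + 220670 = 890655;  2170776 + 890655 = 3061431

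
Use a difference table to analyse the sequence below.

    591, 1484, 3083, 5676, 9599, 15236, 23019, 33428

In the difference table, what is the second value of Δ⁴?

Δ: 893, 1599, 2593, 3923, 5637, 7783, 10409
Δ²: 706, 994, 1330, 1714, 2146, 2626
Δ³: 288, 336, 384, 432, 480
Δ⁴: 48, 48, 48, 48

48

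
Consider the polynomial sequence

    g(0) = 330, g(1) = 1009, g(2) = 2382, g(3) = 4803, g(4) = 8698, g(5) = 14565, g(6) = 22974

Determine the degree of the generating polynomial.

4

Δ: 679, 1373, 2421, 3895, 5867, 8409
Δ²: 694, 1048, 1474, 1972, 2542
Δ³: 354, 426, 498, 570
Δ⁴: 72, 72, 72
The fourth differences are constant, so the polynomial has degree 4.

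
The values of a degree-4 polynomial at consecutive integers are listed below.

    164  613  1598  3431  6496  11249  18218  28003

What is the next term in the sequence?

First differences: 449, 985, 1833, 3065, 4753, 6969, 9785
Second differences: 536, 848, 1232, 1688, 2216, 2816
Third differences: 312, 384, 456, 528, 600
Fourth differences: 72, 72, 72, 72
Constant fourth difference = 72, so extend:
600 + 72 = 672;  2816 + 672 = 3488;  9785 + 3488 = 13273;  28003 + 13273 = 41276

41276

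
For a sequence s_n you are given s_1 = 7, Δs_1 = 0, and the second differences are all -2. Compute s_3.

5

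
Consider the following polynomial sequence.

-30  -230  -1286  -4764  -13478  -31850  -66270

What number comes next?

-125456

-200 , -1056 , -3478 , -8714 , -18372 , -34420
-856 , -2422 , -5236 , -9658 , -16048
-1566 , -2814 , -4422 , -6390
-1248 , -1608 , -1968
-360 , -360
Constant fifth difference = -360, so extend:
-1968 − 360 = -2328;  -6390 − 2328 = -8718;  -16048 − 8718 = -24766;  -34420 − 24766 = -59186;  -66270 − 59186 = -125456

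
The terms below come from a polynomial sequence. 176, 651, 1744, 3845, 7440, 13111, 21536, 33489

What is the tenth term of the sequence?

D1: 475 , 1093 , 2101 , 3595 , 5671 , 8425 , 11953
D2: 618 , 1008 , 1494 , 2076 , 2754 , 3528
D3: 390 , 486 , 582 , 678 , 774
D4: 96 , 96 , 96 , 96
The fourth differences are constant (96).
774 + 96 = 870;  3528 + 870 = 4398;  11953 + 4398 = 16351;  33489 + 16351 = 49840
870 + 96 = 966;  4398 + 966 = 5364;  16351 + 5364 = 21715;  49840 + 21715 = 71555

71555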